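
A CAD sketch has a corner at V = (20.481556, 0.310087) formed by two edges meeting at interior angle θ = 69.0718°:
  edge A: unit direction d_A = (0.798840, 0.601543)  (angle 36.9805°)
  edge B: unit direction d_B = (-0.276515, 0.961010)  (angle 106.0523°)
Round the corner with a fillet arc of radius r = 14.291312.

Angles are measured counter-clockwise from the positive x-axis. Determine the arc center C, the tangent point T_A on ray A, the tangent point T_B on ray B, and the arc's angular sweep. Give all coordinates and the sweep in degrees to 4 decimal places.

center=(28.4735,24.2183) T_A=(37.0704,12.8018) T_B=(14.7394,20.2665) sweep=110.9282

bisector direction at 71.5164° = (0.317033,0.948414)
center distance |VC| = r/sin(θ/2) = 14.291312/sin(34.5359°) = 25.208581
C = V + |VC|·bis = (28.4735,24.2183)
T_A = V + ((C−V)·d_A)·d_A = V + 20.7661·d_A = (37.0704,12.8018)
T_B = V + ((C−V)·d_B)·d_B = V + 20.7661·d_B = (14.7394,20.2665)
sweep = 180° − θ = 110.9282°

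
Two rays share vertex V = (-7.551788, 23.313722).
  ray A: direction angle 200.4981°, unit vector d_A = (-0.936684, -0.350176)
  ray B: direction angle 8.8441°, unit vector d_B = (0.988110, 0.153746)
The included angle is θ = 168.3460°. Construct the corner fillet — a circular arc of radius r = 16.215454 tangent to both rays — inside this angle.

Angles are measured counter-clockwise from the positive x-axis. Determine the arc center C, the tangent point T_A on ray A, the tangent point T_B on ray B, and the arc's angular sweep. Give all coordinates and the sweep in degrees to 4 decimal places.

center=(-3.4236,7.5455) T_A=(-9.1018,22.7342) T_B=(-5.9166,23.5681) sweep=11.6540

bisector direction at 284.6711° = (0.253270,-0.967396)
center distance |VC| = r/sin(θ/2) = 16.215454/sin(84.1730°) = 16.299675
C = V + |VC|·bis = (-3.4236,7.5455)
T_A = V + ((C−V)·d_A)·d_A = V + 1.6548·d_A = (-9.1018,22.7342)
T_B = V + ((C−V)·d_B)·d_B = V + 1.6548·d_B = (-5.9166,23.5681)
sweep = 180° − θ = 11.6540°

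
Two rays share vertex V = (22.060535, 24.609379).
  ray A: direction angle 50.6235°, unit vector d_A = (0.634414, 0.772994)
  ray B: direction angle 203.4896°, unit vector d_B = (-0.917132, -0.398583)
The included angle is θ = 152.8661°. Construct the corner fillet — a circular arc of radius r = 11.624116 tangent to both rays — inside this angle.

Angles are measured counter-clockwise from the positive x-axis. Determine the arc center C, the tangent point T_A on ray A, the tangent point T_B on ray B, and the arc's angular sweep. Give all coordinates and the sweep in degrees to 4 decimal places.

bisector direction at 127.0565° = (-0.602603,0.798041)
center distance |VC| = r/sin(θ/2) = 11.624116/sin(76.4330°) = 11.957780
C = V + |VC|·bis = (14.8547,34.1522)
T_A = V + ((C−V)·d_A)·d_A = V + 2.8051·d_A = (23.8401,26.7777)
T_B = V + ((C−V)·d_B)·d_B = V + 2.8051·d_B = (19.4879,23.4913)
sweep = 180° − θ = 27.1339°

center=(14.8547,34.1522) T_A=(23.8401,26.7777) T_B=(19.4879,23.4913) sweep=27.1339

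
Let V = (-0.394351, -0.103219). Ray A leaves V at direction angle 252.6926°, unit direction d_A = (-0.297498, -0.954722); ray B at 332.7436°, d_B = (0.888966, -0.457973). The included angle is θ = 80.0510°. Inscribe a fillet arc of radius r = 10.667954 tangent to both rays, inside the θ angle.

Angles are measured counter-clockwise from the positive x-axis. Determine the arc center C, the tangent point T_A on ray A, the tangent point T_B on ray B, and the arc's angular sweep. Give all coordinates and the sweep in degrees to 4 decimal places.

bisector direction at 292.7181° = (0.386197,-0.922416)
center distance |VC| = r/sin(θ/2) = 10.667954/sin(40.0255°) = 16.587594
C = V + |VC|·bis = (6.0117,-15.4039)
T_A = V + ((C−V)·d_A)·d_A = V + 12.7021·d_A = (-4.1732,-12.2302)
T_B = V + ((C−V)·d_B)·d_B = V + 12.7021·d_B = (10.8974,-5.9204)
sweep = 180° − θ = 99.9490°

center=(6.0117,-15.4039) T_A=(-4.1732,-12.2302) T_B=(10.8974,-5.9204) sweep=99.9490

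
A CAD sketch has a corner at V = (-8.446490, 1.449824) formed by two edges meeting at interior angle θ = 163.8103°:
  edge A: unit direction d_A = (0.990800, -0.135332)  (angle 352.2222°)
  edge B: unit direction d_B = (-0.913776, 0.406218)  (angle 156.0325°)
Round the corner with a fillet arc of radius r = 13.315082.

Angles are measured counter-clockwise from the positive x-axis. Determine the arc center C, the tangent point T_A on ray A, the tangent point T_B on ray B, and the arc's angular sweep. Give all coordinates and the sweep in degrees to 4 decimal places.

bisector direction at 74.1273° = (0.273500,0.961872)
center distance |VC| = r/sin(θ/2) = 13.315082/sin(81.9052°) = 13.449084
C = V + |VC|·bis = (-4.7682,14.3861)
T_A = V + ((C−V)·d_A)·d_A = V + 1.8938·d_A = (-6.5701,1.1935)
T_B = V + ((C−V)·d_B)·d_B = V + 1.8938·d_B = (-10.1770,2.2191)
sweep = 180° − θ = 16.1897°

center=(-4.7682,14.3861) T_A=(-6.5701,1.1935) T_B=(-10.1770,2.2191) sweep=16.1897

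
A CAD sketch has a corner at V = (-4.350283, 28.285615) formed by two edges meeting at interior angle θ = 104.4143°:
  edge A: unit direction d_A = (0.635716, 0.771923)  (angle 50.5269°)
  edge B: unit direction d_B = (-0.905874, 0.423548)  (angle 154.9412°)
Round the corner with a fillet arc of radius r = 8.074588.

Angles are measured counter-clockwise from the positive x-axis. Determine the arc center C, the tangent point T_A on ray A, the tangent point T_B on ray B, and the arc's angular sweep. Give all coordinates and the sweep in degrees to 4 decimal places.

bisector direction at 102.7341° = (-0.220426,0.975404)
center distance |VC| = r/sin(θ/2) = 8.074588/sin(52.2071°) = 10.218003
C = V + |VC|·bis = (-6.6026,38.2523)
T_A = V + ((C−V)·d_A)·d_A = V + 6.2617·d_A = (-0.3696,33.1191)
T_B = V + ((C−V)·d_B)·d_B = V + 6.2617·d_B = (-10.0226,30.9377)
sweep = 180° − θ = 75.5857°

center=(-6.6026,38.2523) T_A=(-0.3696,33.1191) T_B=(-10.0226,30.9377) sweep=75.5857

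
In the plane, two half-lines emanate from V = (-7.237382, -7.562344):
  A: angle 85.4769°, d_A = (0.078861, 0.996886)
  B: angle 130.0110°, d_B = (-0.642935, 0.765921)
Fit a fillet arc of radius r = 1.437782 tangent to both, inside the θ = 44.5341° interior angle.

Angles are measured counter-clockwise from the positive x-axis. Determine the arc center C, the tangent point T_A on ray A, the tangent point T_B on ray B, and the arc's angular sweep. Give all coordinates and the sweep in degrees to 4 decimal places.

bisector direction at 107.7440° = (-0.304764,0.952428)
center distance |VC| = r/sin(θ/2) = 1.437782/sin(22.2671°) = 3.794381
C = V + |VC|·bis = (-8.3938,-3.9485)
T_A = V + ((C−V)·d_A)·d_A = V + 3.5114·d_A = (-6.9605,-4.0619)
T_B = V + ((C−V)·d_B)·d_B = V + 3.5114·d_B = (-9.4950,-4.8729)
sweep = 180° − θ = 135.4659°

center=(-8.3938,-3.9485) T_A=(-6.9605,-4.0619) T_B=(-9.4950,-4.8729) sweep=135.4659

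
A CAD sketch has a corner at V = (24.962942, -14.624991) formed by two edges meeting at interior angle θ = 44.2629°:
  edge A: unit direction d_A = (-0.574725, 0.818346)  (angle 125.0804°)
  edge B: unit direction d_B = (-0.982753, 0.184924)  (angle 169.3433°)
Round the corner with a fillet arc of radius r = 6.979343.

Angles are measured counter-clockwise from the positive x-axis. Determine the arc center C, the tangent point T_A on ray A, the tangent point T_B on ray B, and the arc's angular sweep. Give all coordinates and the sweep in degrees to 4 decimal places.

center=(9.3885,-4.5925) T_A=(15.1001,-0.5813) T_B=(8.0979,-11.4515) sweep=135.7371

bisector direction at 147.2119° = (-0.840679,0.541534)
center distance |VC| = r/sin(θ/2) = 6.979343/sin(22.1315°) = 18.525977
C = V + |VC|·bis = (9.3885,-4.5925)
T_A = V + ((C−V)·d_A)·d_A = V + 17.1610·d_A = (15.1001,-0.5813)
T_B = V + ((C−V)·d_B)·d_B = V + 17.1610·d_B = (8.0979,-11.4515)
sweep = 180° − θ = 135.7371°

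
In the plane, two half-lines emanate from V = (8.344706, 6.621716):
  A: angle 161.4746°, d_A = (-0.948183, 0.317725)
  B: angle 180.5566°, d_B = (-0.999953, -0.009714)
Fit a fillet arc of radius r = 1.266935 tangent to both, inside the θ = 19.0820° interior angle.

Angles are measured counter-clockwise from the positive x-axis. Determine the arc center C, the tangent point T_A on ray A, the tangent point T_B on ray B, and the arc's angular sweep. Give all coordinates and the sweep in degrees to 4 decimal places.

center=(0.7950,7.8154) T_A=(1.1975,9.0167) T_B=(0.8073,6.5485) sweep=160.9180

bisector direction at 171.0156° = (-0.987731,0.156166)
center distance |VC| = r/sin(θ/2) = 1.266935/sin(9.5410°) = 7.643496
C = V + |VC|·bis = (0.7950,7.8154)
T_A = V + ((C−V)·d_A)·d_A = V + 7.5378·d_A = (1.1975,9.0167)
T_B = V + ((C−V)·d_B)·d_B = V + 7.5378·d_B = (0.8073,6.5485)
sweep = 180° − θ = 160.9180°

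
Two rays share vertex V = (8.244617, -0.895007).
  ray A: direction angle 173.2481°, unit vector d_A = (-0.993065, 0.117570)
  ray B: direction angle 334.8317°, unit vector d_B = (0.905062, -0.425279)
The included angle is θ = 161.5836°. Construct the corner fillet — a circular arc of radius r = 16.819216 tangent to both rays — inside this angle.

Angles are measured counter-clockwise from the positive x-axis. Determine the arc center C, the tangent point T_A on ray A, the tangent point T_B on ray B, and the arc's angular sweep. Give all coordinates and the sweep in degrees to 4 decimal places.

center=(3.5595,-17.2770) T_A=(5.5369,-0.5744) T_B=(10.7124,-2.0546) sweep=18.4164

bisector direction at 254.0399° = (-0.274968,-0.961453)
center distance |VC| = r/sin(θ/2) = 16.819216/sin(80.7918°) = 17.038789
C = V + |VC|·bis = (3.5595,-17.2770)
T_A = V + ((C−V)·d_A)·d_A = V + 2.7266·d_A = (5.5369,-0.5744)
T_B = V + ((C−V)·d_B)·d_B = V + 2.7266·d_B = (10.7124,-2.0546)
sweep = 180° − θ = 18.4164°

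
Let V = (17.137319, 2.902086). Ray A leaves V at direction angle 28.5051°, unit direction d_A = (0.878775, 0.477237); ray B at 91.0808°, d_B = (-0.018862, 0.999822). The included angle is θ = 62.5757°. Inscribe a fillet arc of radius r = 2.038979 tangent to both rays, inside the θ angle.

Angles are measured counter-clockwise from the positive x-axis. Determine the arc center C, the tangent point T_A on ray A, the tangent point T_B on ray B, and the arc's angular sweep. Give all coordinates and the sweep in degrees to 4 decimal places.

bisector direction at 59.7929° = (0.503126,0.864213)
center distance |VC| = r/sin(θ/2) = 2.038979/sin(31.2878°) = 3.926112
C = V + |VC|·bis = (19.1126,6.2951)
T_A = V + ((C−V)·d_A)·d_A = V + 3.3551·d_A = (20.0857,4.5033)
T_B = V + ((C−V)·d_B)·d_B = V + 3.3551·d_B = (17.0740,6.2566)
sweep = 180° − θ = 117.4243°

center=(19.1126,6.2951) T_A=(20.0857,4.5033) T_B=(17.0740,6.2566) sweep=117.4243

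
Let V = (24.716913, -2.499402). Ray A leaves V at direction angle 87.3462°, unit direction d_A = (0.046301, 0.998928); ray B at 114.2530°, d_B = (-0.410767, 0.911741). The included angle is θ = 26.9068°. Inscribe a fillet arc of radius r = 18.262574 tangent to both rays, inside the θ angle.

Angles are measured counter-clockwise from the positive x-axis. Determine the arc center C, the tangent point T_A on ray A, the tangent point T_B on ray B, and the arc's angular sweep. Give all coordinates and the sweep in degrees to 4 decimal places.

bisector direction at 100.7996° = (-0.187374,0.982289)
center distance |VC| = r/sin(θ/2) = 18.262574/sin(13.4534°) = 78.496565
C = V + |VC|·bis = (10.0087,74.6069)
T_A = V + ((C−V)·d_A)·d_A = V + 76.3426·d_A = (28.2516,73.7613)
T_B = V + ((C−V)·d_B)·d_B = V + 76.3426·d_B = (-6.6421,67.1052)
sweep = 180° − θ = 153.0932°

center=(10.0087,74.6069) T_A=(28.2516,73.7613) T_B=(-6.6421,67.1052) sweep=153.0932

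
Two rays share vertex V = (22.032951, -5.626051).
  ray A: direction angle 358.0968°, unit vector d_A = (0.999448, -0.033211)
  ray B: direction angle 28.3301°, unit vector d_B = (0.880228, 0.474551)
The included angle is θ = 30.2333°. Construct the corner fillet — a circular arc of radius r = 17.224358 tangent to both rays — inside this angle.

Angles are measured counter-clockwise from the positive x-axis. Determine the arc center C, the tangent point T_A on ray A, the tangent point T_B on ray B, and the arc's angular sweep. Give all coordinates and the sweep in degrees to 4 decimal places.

center=(86.3324,9.4712) T_A=(85.7604,-7.7437) T_B=(78.1586,24.6325) sweep=149.7667

bisector direction at 13.2134° = (0.973525,0.228579)
center distance |VC| = r/sin(θ/2) = 17.224358/sin(15.1166°) = 66.048101
C = V + |VC|·bis = (86.3324,9.4712)
T_A = V + ((C−V)·d_A)·d_A = V + 63.7626·d_A = (85.7604,-7.7437)
T_B = V + ((C−V)·d_B)·d_B = V + 63.7626·d_B = (78.1586,24.6325)
sweep = 180° − θ = 149.7667°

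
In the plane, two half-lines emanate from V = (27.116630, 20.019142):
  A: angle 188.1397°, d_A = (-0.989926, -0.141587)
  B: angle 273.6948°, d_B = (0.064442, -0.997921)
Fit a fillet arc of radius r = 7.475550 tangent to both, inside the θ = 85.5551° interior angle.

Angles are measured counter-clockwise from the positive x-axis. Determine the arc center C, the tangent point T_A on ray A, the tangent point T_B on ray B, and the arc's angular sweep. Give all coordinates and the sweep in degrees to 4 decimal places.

center=(20.1773,11.4750) T_A=(19.1188,18.8752) T_B=(27.6373,11.9567) sweep=94.4449

bisector direction at 230.9172° = (-0.630442,-0.776236)
center distance |VC| = r/sin(θ/2) = 7.475550/sin(42.7775°) = 11.007154
C = V + |VC|·bis = (20.1773,11.4750)
T_A = V + ((C−V)·d_A)·d_A = V + 8.0792·d_A = (19.1188,18.8752)
T_B = V + ((C−V)·d_B)·d_B = V + 8.0792·d_B = (27.6373,11.9567)
sweep = 180° − θ = 94.4449°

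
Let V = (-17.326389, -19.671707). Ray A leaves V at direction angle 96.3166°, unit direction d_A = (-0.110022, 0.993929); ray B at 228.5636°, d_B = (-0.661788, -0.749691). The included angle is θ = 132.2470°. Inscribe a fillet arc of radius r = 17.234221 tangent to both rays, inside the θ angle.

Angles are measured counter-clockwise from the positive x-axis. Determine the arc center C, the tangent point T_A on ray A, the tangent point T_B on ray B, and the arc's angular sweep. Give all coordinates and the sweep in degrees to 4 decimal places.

center=(-35.2953,-13.9855) T_A=(-18.1657,-12.0893) T_B=(-22.3750,-25.3909) sweep=47.7530

bisector direction at 162.4401° = (-0.953402,0.301703)
center distance |VC| = r/sin(θ/2) = 17.234221/sin(66.1235°) = 18.847160
C = V + |VC|·bis = (-35.2953,-13.9855)
T_A = V + ((C−V)·d_A)·d_A = V + 7.6287·d_A = (-18.1657,-12.0893)
T_B = V + ((C−V)·d_B)·d_B = V + 7.6287·d_B = (-22.3750,-25.3909)
sweep = 180° − θ = 47.7530°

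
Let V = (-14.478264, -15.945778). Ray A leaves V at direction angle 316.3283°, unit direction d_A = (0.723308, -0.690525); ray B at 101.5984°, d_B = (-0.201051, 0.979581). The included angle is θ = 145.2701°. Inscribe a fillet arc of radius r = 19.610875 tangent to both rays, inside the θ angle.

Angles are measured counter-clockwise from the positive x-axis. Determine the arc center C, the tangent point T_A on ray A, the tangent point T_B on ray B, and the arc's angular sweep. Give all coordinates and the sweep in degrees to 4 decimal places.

bisector direction at 28.9633° = (0.874930,0.484250)
center distance |VC| = r/sin(θ/2) = 19.610875/sin(72.6351°) = 20.547360
C = V + |VC|·bis = (3.4992,-5.9957)
T_A = V + ((C−V)·d_A)·d_A = V + 6.1325·d_A = (-10.0426,-20.1804)
T_B = V + ((C−V)·d_B)·d_B = V + 6.1325·d_B = (-15.7112,-9.9385)
sweep = 180° − θ = 34.7299°

center=(3.4992,-5.9957) T_A=(-10.0426,-20.1804) T_B=(-15.7112,-9.9385) sweep=34.7299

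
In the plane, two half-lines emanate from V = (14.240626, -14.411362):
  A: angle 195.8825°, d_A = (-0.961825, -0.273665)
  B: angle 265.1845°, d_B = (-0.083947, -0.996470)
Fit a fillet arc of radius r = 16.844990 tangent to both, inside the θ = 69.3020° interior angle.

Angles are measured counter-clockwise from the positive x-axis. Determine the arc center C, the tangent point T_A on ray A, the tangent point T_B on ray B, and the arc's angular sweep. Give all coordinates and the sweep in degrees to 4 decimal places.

center=(-4.5909,-37.2830) T_A=(-9.2007,-21.0811) T_B=(12.1947,-38.6971) sweep=110.6980

bisector direction at 230.5335° = (-0.635627,-0.771996)
center distance |VC| = r/sin(θ/2) = 16.844990/sin(34.6510°) = 29.626618
C = V + |VC|·bis = (-4.5909,-37.2830)
T_A = V + ((C−V)·d_A)·d_A = V + 24.3718·d_A = (-9.2007,-21.0811)
T_B = V + ((C−V)·d_B)·d_B = V + 24.3718·d_B = (12.1947,-38.6971)
sweep = 180° − θ = 110.6980°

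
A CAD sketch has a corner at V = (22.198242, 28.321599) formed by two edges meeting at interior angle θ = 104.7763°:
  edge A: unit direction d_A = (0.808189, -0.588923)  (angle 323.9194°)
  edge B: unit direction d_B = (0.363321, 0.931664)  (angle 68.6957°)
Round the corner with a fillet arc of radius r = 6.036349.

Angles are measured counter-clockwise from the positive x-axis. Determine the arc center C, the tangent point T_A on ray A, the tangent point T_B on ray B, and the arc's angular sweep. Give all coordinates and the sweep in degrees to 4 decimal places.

center=(29.5118,30.4613) T_A=(25.9568,25.5828) T_B=(23.8879,32.6544) sweep=75.2237

bisector direction at 16.3076° = (0.959768,0.280793)
center distance |VC| = r/sin(θ/2) = 6.036349/sin(52.3882°) = 7.620080
C = V + |VC|·bis = (29.5118,30.4613)
T_A = V + ((C−V)·d_A)·d_A = V + 4.6506·d_A = (25.9568,25.5828)
T_B = V + ((C−V)·d_B)·d_B = V + 4.6506·d_B = (23.8879,32.6544)
sweep = 180° − θ = 75.2237°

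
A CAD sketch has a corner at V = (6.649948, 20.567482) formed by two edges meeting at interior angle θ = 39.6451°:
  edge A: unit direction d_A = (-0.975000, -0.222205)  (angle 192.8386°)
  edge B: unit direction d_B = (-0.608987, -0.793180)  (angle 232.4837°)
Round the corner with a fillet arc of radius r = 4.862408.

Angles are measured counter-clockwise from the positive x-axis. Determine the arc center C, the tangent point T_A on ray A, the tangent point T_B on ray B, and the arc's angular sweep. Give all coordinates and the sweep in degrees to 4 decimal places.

center=(-5.4216,12.8293) T_A=(-6.5020,17.5701) T_B=(-1.5648,9.8681) sweep=140.3549

bisector direction at 212.6612° = (-0.841877,-0.539670)
center distance |VC| = r/sin(θ/2) = 4.862408/sin(19.8225°) = 14.338810
C = V + |VC|·bis = (-5.4216,12.8293)
T_A = V + ((C−V)·d_A)·d_A = V + 13.4892·d_A = (-6.5020,17.5701)
T_B = V + ((C−V)·d_B)·d_B = V + 13.4892·d_B = (-1.5648,9.8681)
sweep = 180° − θ = 140.3549°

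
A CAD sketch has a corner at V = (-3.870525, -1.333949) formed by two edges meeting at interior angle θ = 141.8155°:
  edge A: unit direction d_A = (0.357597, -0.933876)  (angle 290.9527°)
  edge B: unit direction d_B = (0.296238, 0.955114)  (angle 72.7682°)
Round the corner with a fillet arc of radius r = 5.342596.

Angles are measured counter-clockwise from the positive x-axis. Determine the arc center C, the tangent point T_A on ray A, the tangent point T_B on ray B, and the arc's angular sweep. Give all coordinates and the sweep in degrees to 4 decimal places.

center=(1.7801,-1.1504) T_A=(-3.2092,-3.0609) T_B=(-3.3227,0.4323) sweep=38.1845

bisector direction at 1.8604° = (0.999473,0.032465)
center distance |VC| = r/sin(θ/2) = 5.342596/sin(70.9077°) = 5.653582
C = V + |VC|·bis = (1.7801,-1.1504)
T_A = V + ((C−V)·d_A)·d_A = V + 1.8492·d_A = (-3.2092,-3.0609)
T_B = V + ((C−V)·d_B)·d_B = V + 1.8492·d_B = (-3.3227,0.4323)
sweep = 180° − θ = 38.1845°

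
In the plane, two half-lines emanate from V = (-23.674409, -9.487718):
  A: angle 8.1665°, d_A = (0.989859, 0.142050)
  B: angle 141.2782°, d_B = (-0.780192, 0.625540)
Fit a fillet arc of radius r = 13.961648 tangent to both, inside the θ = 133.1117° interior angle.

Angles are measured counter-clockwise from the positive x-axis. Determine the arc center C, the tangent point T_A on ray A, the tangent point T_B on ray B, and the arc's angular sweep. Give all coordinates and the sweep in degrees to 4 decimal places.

bisector direction at 74.7224° = (0.263497,0.964660)
center distance |VC| = r/sin(θ/2) = 13.961648/sin(66.5559°) = 15.217912
C = V + |VC|·bis = (-19.6645,5.1924)
T_A = V + ((C−V)·d_A)·d_A = V + 6.0545·d_A = (-17.6813,-8.6277)
T_B = V + ((C−V)·d_B)·d_B = V + 6.0545·d_B = (-28.3981,-5.7004)
sweep = 180° − θ = 46.8883°

center=(-19.6645,5.1924) T_A=(-17.6813,-8.6277) T_B=(-28.3981,-5.7004) sweep=46.8883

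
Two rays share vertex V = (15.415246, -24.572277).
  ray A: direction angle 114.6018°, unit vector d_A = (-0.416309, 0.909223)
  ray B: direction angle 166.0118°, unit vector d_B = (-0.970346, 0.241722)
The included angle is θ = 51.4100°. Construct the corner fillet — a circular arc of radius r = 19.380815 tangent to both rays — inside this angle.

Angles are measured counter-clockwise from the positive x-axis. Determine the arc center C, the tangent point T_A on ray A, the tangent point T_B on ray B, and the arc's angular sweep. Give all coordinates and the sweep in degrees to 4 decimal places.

center=(-18.9674,3.9659) T_A=(-1.3459,12.0343) T_B=(-23.6522,-14.8402) sweep=128.5900

bisector direction at 140.3068° = (-0.769475,0.638676)
center distance |VC| = r/sin(θ/2) = 19.380815/sin(25.7050°) = 44.683260
C = V + |VC|·bis = (-18.9674,3.9659)
T_A = V + ((C−V)·d_A)·d_A = V + 40.2614·d_A = (-1.3459,12.0343)
T_B = V + ((C−V)·d_B)·d_B = V + 40.2614·d_B = (-23.6522,-14.8402)
sweep = 180° − θ = 128.5900°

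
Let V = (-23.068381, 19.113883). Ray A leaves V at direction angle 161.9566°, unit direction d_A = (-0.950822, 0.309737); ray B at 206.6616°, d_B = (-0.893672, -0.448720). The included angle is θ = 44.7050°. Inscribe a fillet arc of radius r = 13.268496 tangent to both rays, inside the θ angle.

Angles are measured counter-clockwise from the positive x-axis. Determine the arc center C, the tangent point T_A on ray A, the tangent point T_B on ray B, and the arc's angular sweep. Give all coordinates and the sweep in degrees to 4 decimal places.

bisector direction at 184.3091° = (-0.997173,-0.075137)
center distance |VC| = r/sin(θ/2) = 13.268496/sin(22.3525°) = 34.889205
C = V + |VC|·bis = (-57.8590,16.4924)
T_A = V + ((C−V)·d_A)·d_A = V + 32.2677·d_A = (-53.7492,29.1084)
T_B = V + ((C−V)·d_B)·d_B = V + 32.2677·d_B = (-51.9051,4.6347)
sweep = 180° − θ = 135.2950°

center=(-57.8590,16.4924) T_A=(-53.7492,29.1084) T_B=(-51.9051,4.6347) sweep=135.2950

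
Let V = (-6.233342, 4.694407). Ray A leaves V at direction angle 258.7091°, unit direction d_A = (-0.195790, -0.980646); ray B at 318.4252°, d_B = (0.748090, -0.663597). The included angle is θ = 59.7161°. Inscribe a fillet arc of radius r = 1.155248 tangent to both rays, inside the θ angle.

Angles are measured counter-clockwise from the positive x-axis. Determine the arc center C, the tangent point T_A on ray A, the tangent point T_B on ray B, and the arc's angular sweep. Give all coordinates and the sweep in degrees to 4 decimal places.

bisector direction at 288.5671° = (0.318416,-0.947951)
center distance |VC| = r/sin(θ/2) = 1.155248/sin(29.8580°) = 2.320461
C = V + |VC|·bis = (-5.4945,2.4947)
T_A = V + ((C−V)·d_A)·d_A = V + 2.0124·d_A = (-6.6274,2.7209)
T_B = V + ((C−V)·d_B)·d_B = V + 2.0124·d_B = (-4.7279,3.3590)
sweep = 180° − θ = 120.2839°

center=(-5.4945,2.4947) T_A=(-6.6274,2.7209) T_B=(-4.7279,3.3590) sweep=120.2839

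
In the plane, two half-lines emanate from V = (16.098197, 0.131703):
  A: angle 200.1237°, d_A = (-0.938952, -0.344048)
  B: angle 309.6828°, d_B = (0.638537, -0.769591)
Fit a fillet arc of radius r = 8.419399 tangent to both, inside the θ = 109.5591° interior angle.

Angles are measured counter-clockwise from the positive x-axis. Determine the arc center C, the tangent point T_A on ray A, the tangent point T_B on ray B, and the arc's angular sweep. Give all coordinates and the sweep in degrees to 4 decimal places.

bisector direction at 254.9032° = (-0.260450,-0.965487)
center distance |VC| = r/sin(θ/2) = 8.419399/sin(54.7796°) = 10.306030
C = V + |VC|·bis = (13.4140,-9.8186)
T_A = V + ((C−V)·d_A)·d_A = V + 5.9437·d_A = (10.5173,-1.9132)
T_B = V + ((C−V)·d_B)·d_B = V + 5.9437·d_B = (19.8935,-4.4425)
sweep = 180° − θ = 70.4409°

center=(13.4140,-9.8186) T_A=(10.5173,-1.9132) T_B=(19.8935,-4.4425) sweep=70.4409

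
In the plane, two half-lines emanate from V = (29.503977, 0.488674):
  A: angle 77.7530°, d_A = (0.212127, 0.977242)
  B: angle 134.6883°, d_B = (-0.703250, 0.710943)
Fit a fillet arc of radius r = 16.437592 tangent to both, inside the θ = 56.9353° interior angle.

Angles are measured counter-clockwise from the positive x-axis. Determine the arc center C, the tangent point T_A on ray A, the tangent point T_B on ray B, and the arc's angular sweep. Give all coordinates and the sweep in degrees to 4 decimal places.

bisector direction at 106.2207° = (-0.279337,0.960193)
center distance |VC| = r/sin(θ/2) = 16.437592/sin(28.4676°) = 34.484761
C = V + |VC|·bis = (19.8711,33.6007)
T_A = V + ((C−V)·d_A)·d_A = V + 30.3151·d_A = (35.9346,30.1139)
T_B = V + ((C−V)·d_B)·d_B = V + 30.3151·d_B = (8.1849,22.0410)
sweep = 180° − θ = 123.0647°

center=(19.8711,33.6007) T_A=(35.9346,30.1139) T_B=(8.1849,22.0410) sweep=123.0647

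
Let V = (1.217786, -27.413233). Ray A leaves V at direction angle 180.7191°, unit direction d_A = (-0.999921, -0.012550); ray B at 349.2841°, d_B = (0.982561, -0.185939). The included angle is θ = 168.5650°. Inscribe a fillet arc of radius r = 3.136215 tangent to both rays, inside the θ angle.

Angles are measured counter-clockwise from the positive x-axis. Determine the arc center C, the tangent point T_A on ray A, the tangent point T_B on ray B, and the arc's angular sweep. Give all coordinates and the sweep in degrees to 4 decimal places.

center=(0.9432,-30.5531) T_A=(0.9038,-27.4172) T_B=(1.5263,-27.4716) sweep=11.4350

bisector direction at 265.0016° = (-0.087128,-0.996197)
center distance |VC| = r/sin(θ/2) = 3.136215/sin(84.2825°) = 3.151895
C = V + |VC|·bis = (0.9432,-30.5531)
T_A = V + ((C−V)·d_A)·d_A = V + 0.3140·d_A = (0.9038,-27.4172)
T_B = V + ((C−V)·d_B)·d_B = V + 0.3140·d_B = (1.5263,-27.4716)
sweep = 180° − θ = 11.4350°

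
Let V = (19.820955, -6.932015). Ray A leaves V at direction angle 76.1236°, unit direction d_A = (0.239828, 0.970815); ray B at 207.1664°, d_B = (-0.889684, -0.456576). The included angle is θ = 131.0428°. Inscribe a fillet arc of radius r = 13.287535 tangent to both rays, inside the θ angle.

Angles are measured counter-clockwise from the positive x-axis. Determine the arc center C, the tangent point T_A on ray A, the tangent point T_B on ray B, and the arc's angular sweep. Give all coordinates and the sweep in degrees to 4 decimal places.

bisector direction at 141.6450° = (-0.784181,0.620532)
center distance |VC| = r/sin(θ/2) = 13.287535/sin(65.5214°) = 14.599824
C = V + |VC|·bis = (8.3720,2.1276)
T_A = V + ((C−V)·d_A)·d_A = V + 6.0495·d_A = (21.2718,-1.0591)
T_B = V + ((C−V)·d_B)·d_B = V + 6.0495·d_B = (14.4388,-9.6941)
sweep = 180° − θ = 48.9572°

center=(8.3720,2.1276) T_A=(21.2718,-1.0591) T_B=(14.4388,-9.6941) sweep=48.9572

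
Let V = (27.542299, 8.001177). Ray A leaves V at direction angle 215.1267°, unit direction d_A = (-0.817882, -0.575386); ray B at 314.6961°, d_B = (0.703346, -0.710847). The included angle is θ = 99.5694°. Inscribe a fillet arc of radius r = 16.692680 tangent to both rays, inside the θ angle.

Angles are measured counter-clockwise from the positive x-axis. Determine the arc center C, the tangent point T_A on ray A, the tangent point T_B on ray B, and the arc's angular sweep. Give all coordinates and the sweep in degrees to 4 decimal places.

center=(25.6034,-13.7725) T_A=(15.9987,-0.1199) T_B=(37.4694,-2.0318) sweep=80.4306

bisector direction at 264.9114° = (-0.088696,-0.996059)
center distance |VC| = r/sin(θ/2) = 16.692680/sin(49.7847°) = 21.859826
C = V + |VC|·bis = (25.6034,-13.7725)
T_A = V + ((C−V)·d_A)·d_A = V + 14.1141·d_A = (15.9987,-0.1199)
T_B = V + ((C−V)·d_B)·d_B = V + 14.1141·d_B = (37.4694,-2.0318)
sweep = 180° − θ = 80.4306°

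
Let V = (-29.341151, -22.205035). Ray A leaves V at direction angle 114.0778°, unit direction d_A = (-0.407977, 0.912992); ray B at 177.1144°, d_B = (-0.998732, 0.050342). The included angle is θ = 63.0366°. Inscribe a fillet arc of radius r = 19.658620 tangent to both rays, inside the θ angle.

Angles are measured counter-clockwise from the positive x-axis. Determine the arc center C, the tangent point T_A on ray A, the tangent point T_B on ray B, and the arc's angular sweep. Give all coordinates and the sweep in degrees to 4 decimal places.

center=(-60.3678,-0.9575) T_A=(-42.4196,7.0627) T_B=(-61.3575,-20.5912) sweep=116.9634

bisector direction at 145.5961° = (-0.825075,0.565023)
center distance |VC| = r/sin(θ/2) = 19.658620/sin(31.5183°) = 37.604659
C = V + |VC|·bis = (-60.3678,-0.9575)
T_A = V + ((C−V)·d_A)·d_A = V + 32.0570·d_A = (-42.4196,7.0627)
T_B = V + ((C−V)·d_B)·d_B = V + 32.0570·d_B = (-61.3575,-20.5912)
sweep = 180° − θ = 116.9634°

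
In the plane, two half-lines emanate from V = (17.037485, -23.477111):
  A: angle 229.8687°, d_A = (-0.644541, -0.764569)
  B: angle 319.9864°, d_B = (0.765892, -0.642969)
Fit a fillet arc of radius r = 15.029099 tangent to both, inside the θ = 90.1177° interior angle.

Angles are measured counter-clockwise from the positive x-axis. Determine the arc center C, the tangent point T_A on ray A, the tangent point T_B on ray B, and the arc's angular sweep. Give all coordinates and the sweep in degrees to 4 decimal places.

center=(18.8613,-44.6312) T_A=(7.3705,-34.9443) T_B=(28.5245,-33.1205) sweep=89.8823

bisector direction at 274.9275° = (0.085896,-0.996304)
center distance |VC| = r/sin(θ/2) = 15.029099/sin(45.0588°) = 21.232558
C = V + |VC|·bis = (18.8613,-44.6312)
T_A = V + ((C−V)·d_A)·d_A = V + 14.9983·d_A = (7.3705,-34.9443)
T_B = V + ((C−V)·d_B)·d_B = V + 14.9983·d_B = (28.5245,-33.1205)
sweep = 180° − θ = 89.8823°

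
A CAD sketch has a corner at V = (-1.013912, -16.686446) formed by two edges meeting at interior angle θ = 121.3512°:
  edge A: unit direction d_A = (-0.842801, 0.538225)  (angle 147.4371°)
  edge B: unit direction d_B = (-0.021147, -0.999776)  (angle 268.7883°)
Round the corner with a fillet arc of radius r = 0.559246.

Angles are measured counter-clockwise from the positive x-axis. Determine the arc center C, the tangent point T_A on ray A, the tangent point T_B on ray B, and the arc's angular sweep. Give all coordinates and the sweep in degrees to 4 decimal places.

bisector direction at 208.1127° = (-0.882022,-0.471207)
center distance |VC| = r/sin(θ/2) = 0.559246/sin(60.6756°) = 0.641440
C = V + |VC|·bis = (-1.5797,-16.9887)
T_A = V + ((C−V)·d_A)·d_A = V + 0.3141·d_A = (-1.2787,-16.5174)
T_B = V + ((C−V)·d_B)·d_B = V + 0.3141·d_B = (-1.0206,-17.0005)
sweep = 180° − θ = 58.6488°

center=(-1.5797,-16.9887) T_A=(-1.2787,-16.5174) T_B=(-1.0206,-17.0005) sweep=58.6488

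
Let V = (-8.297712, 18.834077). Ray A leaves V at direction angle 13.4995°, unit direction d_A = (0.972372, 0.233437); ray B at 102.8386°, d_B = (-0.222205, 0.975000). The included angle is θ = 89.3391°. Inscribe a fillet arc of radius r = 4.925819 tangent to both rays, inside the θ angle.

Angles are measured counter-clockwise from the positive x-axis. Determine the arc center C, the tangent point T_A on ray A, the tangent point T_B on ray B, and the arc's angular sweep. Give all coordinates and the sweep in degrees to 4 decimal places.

bisector direction at 58.1691° = (0.527415,0.849608)
center distance |VC| = r/sin(θ/2) = 4.925819/sin(44.6696°) = 7.006687
C = V + |VC|·bis = (-4.6023,24.7870)
T_A = V + ((C−V)·d_A)·d_A = V + 4.9830·d_A = (-3.4524,19.9973)
T_B = V + ((C−V)·d_B)·d_B = V + 4.9830·d_B = (-9.4050,23.6925)
sweep = 180° − θ = 90.6609°

center=(-4.6023,24.7870) T_A=(-3.4524,19.9973) T_B=(-9.4050,23.6925) sweep=90.6609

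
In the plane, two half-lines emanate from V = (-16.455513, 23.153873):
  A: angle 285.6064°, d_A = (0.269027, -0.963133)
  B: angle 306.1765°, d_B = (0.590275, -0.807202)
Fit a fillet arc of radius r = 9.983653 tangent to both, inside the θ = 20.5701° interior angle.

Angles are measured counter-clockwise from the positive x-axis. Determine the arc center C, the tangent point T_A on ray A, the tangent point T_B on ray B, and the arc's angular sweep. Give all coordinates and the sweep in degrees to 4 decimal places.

center=(7.9614,-27.1500) T_A=(-1.6541,-29.8358) T_B=(16.0203,-21.2569) sweep=159.4299

bisector direction at 295.8915° = (0.436668,-0.899623)
center distance |VC| = r/sin(θ/2) = 9.983653/sin(10.2851°) = 55.916580
C = V + |VC|·bis = (7.9614,-27.1500)
T_A = V + ((C−V)·d_A)·d_A = V + 55.0181·d_A = (-1.6541,-29.8358)
T_B = V + ((C−V)·d_B)·d_B = V + 55.0181·d_B = (16.0203,-21.2569)
sweep = 180° − θ = 159.4299°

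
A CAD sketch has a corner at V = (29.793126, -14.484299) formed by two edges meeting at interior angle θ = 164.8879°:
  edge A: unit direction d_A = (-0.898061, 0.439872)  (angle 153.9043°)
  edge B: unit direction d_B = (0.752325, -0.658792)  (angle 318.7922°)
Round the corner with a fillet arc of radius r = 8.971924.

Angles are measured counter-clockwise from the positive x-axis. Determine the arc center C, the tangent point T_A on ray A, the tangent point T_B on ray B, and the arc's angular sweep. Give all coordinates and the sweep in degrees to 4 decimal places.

center=(24.7778,-22.0181) T_A=(28.7243,-13.9608) T_B=(30.6885,-15.2683) sweep=15.1121

bisector direction at 236.3483° = (-0.554144,-0.832421)
center distance |VC| = r/sin(θ/2) = 8.971924/sin(82.4440°) = 9.050512
C = V + |VC|·bis = (24.7778,-22.0181)
T_A = V + ((C−V)·d_A)·d_A = V + 1.1901·d_A = (28.7243,-13.9608)
T_B = V + ((C−V)·d_B)·d_B = V + 1.1901·d_B = (30.6885,-15.2683)
sweep = 180° − θ = 15.1121°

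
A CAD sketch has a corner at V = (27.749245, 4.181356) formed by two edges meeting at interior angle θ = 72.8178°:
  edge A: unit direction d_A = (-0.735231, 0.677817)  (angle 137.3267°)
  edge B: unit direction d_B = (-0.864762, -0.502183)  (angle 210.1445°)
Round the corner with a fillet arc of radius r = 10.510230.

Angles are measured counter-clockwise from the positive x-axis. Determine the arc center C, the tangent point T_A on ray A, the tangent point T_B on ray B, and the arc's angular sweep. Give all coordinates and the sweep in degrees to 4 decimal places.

center=(10.1474,6.1135) T_A=(17.2714,13.8410) T_B=(15.4254,-2.9753) sweep=107.1822

bisector direction at 173.7356° = (-0.994029,0.109117)
center distance |VC| = r/sin(θ/2) = 10.510230/sin(36.4089°) = 17.707586
C = V + |VC|·bis = (10.1474,6.1135)
T_A = V + ((C−V)·d_A)·d_A = V + 14.2511·d_A = (17.2714,13.8410)
T_B = V + ((C−V)·d_B)·d_B = V + 14.2511·d_B = (15.4254,-2.9753)
sweep = 180° − θ = 107.1822°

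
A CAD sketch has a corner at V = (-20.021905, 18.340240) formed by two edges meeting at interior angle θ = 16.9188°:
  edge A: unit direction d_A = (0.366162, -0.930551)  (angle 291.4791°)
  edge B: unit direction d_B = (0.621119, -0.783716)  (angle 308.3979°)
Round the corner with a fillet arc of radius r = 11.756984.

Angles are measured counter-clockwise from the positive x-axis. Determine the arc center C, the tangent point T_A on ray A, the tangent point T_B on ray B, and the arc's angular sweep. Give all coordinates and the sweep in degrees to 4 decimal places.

center=(19.8640,-50.9158) T_A=(8.9235,-55.2207) T_B=(29.0782,-43.6133) sweep=163.0812

bisector direction at 299.9385° = (0.499070,-0.866562)
center distance |VC| = r/sin(θ/2) = 11.756984/sin(8.4594°) = 79.920465
C = V + |VC|·bis = (19.8640,-50.9158)
T_A = V + ((C−V)·d_A)·d_A = V + 79.0510·d_A = (8.9235,-55.2207)
T_B = V + ((C−V)·d_B)·d_B = V + 79.0510·d_B = (29.0782,-43.6133)
sweep = 180° − θ = 163.0812°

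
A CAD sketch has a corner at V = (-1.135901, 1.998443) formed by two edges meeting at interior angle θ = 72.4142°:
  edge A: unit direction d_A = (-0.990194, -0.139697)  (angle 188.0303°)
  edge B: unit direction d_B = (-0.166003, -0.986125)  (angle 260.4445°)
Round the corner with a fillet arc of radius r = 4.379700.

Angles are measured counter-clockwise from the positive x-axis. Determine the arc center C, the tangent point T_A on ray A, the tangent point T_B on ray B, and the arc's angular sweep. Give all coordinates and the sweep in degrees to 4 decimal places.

center=(-6.4480,-3.1741) T_A=(-7.0598,1.1627) T_B=(-2.1290,-3.9011) sweep=107.5858

bisector direction at 224.2374° = (-0.716455,-0.697633)
center distance |VC| = r/sin(θ/2) = 4.379700/sin(36.2071°) = 7.414353
C = V + |VC|·bis = (-6.4480,-3.1741)
T_A = V + ((C−V)·d_A)·d_A = V + 5.9825·d_A = (-7.0598,1.1627)
T_B = V + ((C−V)·d_B)·d_B = V + 5.9825·d_B = (-2.1290,-3.9011)
sweep = 180° − θ = 107.5858°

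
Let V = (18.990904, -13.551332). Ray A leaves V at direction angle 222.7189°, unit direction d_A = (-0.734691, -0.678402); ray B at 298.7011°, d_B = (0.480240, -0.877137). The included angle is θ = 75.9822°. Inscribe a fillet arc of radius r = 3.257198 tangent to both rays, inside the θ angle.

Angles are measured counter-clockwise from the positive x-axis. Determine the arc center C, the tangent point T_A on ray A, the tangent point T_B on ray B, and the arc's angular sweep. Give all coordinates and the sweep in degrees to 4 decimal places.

bisector direction at 260.7100° = (-0.161432,-0.986884)
center distance |VC| = r/sin(θ/2) = 3.257198/sin(37.9911°) = 5.291619
C = V + |VC|·bis = (18.1367,-18.7735)
T_A = V + ((C−V)·d_A)·d_A = V + 4.1704·d_A = (15.9270,-16.3805)
T_B = V + ((C−V)·d_B)·d_B = V + 4.1704·d_B = (20.9937,-17.2093)
sweep = 180° − θ = 104.0178°

center=(18.1367,-18.7735) T_A=(15.9270,-16.3805) T_B=(20.9937,-17.2093) sweep=104.0178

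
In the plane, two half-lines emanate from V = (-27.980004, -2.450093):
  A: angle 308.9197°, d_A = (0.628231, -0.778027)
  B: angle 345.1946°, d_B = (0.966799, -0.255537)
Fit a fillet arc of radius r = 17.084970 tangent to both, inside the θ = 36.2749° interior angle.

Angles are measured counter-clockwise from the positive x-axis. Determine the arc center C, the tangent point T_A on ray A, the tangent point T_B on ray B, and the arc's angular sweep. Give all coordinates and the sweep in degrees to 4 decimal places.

center=(18.0786,-32.2956) T_A=(4.7860,-43.0289) T_B=(22.4444,-15.7779) sweep=143.7251

bisector direction at 327.0571° = (0.839213,-0.543802)
center distance |VC| = r/sin(θ/2) = 17.084970/sin(18.1375°) = 54.883069
C = V + |VC|·bis = (18.0786,-32.2956)
T_A = V + ((C−V)·d_A)·d_A = V + 52.1561·d_A = (4.7860,-43.0289)
T_B = V + ((C−V)·d_B)·d_B = V + 52.1561·d_B = (22.4444,-15.7779)
sweep = 180° − θ = 143.7251°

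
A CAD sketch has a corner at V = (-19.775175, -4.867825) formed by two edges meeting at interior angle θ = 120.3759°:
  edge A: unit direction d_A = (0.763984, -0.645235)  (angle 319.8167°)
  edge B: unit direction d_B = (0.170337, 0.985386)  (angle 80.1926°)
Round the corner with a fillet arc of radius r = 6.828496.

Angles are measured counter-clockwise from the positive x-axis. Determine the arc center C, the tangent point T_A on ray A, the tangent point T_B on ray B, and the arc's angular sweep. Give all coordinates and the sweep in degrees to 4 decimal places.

bisector direction at 20.0047° = (0.939665,0.342096)
center distance |VC| = r/sin(θ/2) = 6.828496/sin(60.1880°) = 7.870005
C = V + |VC|·bis = (-12.3800,-2.1755)
T_A = V + ((C−V)·d_A)·d_A = V + 3.9126·d_A = (-16.7860,-7.3924)
T_B = V + ((C−V)·d_B)·d_B = V + 3.9126·d_B = (-19.1087,-1.0124)
sweep = 180° − θ = 59.6241°

center=(-12.3800,-2.1755) T_A=(-16.7860,-7.3924) T_B=(-19.1087,-1.0124) sweep=59.6241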